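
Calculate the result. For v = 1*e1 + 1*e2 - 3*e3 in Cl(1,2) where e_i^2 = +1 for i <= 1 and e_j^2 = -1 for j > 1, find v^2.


v^2 = sum of c_i^2 * e_i^2
Positive signature terms (e_i^2 = +1): 1^2 = 1
Negative signature terms (e_j^2 = -1): 1^2 + (-3)^2 = 10
v^2 = 1 - 10 = -9


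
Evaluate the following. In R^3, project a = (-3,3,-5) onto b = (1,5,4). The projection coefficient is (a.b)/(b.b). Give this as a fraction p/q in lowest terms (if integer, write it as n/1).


Projection coefficient = (a . b) / (b . b)
a . b = (-3)*1 + 3*5 + (-5)*4
= -3 + 15 + (-20) = -8
b . b = 1^2 + 5^2 + 4^2
= 1 + 25 + 16 = 42
Coefficient = -8/42
In lowest terms: -4/21


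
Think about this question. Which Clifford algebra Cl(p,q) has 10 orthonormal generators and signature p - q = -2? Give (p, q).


We need p + q = 10 and p - q = -2.
Adding: 2p = 10 + (-2) = 8, so p = 4.
Then q = 10 - 4 = 6.
(p, q) = (4, 6)


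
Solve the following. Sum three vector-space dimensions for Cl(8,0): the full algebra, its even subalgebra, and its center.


n = 8 + 0 = 8
Total dim = 2^8 = 256
Even subalgebra dim = 2^7 = 128
n is even, so center dim = 1
Sum = 256 + 128 + 1 = 385


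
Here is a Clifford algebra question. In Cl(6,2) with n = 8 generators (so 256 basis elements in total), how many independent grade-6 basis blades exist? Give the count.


Number of grade-k basis blades in Cl(p,q) with n = p + q is C(n, k).
n = 6 + 2 = 8
C(8, 6) = 8! / (6! * 2!)
= 40320 / (720 * 2)
= 28


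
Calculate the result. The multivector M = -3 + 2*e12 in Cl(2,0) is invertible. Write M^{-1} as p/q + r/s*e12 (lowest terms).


M = -3 + 2*e12, where e12^2 = -1.
Since M commutes with its reverse ~M = a - b*e12, M * ~M = a^2 - b^2*e12^2 = a^2 + b^2.
So M^{-1} = ~M / (a^2 + b^2) = (a - b*e12)/(a^2 + b^2).
a^2 + b^2 = 9 + 4 = 13
Scalar part = -3/13 = -3/13
Bivector coeff = -2/13 = -2/13
M^{-1} = -3/13 - 2/13*e12


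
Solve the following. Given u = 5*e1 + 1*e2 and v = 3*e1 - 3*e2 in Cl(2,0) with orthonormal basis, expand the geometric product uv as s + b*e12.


Expand: (5*e1 + 1*e2)(3*e1 - 3*e2)
= 5*3*e1e1 + 5*(-3)*e1e2 + 1*3*e2e1 + 1*(-3)*e2e2
Using e1^2 = e2^2 = 1, e2e1 = -e1e2:
Scalar part s = 5*3 + 1*(-3) = 15 + (-3) = 12
Bivector part b = 5*(-3) - 1*3 = -15 - 3 = -18
uv = 12 - 18*e12


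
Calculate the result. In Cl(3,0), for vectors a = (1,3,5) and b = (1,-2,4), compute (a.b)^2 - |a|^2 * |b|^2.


a . b = 1*1 + 3*(-2) + 5*4
= 1 + (-6) + 20 = 15
|a|^2 = 1^2 + 3^2 + 5^2 = 35
|b|^2 = 1^2 + (-2)^2 + 4^2 = 21
(a.b)^2 = 15^2 = 225
|a|^2 * |b|^2 = 35 * 21 = 735
Result = 225 - 735 = -510


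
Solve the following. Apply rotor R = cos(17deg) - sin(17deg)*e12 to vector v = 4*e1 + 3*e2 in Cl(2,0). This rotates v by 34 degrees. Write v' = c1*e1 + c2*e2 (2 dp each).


Rotor R = cos(17deg) - sin(17deg)*e12
Rotation angle theta = 2 * 17 = 34 degrees
v' = R*v*~R rotates v by theta.
cos(34deg) = 0.8290, sin(34deg) = 0.5592
v'_1 = 4*cos(34deg) - 3*sin(34deg)
= 4*0.8290 - 3*0.5592
= 1.64
v'_2 = 4*sin(34deg) + 3*cos(34deg)
= 4*0.5592 + 3*0.8290
= 4.72
v' = 1.64*e1 + 4.72*e2


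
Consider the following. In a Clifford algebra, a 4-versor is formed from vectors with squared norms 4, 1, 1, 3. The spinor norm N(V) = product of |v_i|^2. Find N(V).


Spinor norm N(V) = |v1|^2 * |v2|^2 * ... * |v4|^2
= 4 * 1 * 1 * 3
Running product: 4, 4, 4, 12
N(V) = 12


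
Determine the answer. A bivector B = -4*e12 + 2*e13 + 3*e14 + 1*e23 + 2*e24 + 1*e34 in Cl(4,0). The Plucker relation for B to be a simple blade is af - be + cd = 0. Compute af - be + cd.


Plucker relation: af - be + cd
a*f = (-4)*1 = -4
b*e = 2*2 = 4
c*d = 3*1 = 3
af - be + cd = -4 - 4 + 3
= -5


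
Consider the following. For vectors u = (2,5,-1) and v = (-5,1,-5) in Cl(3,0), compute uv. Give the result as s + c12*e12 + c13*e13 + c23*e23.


In Cl(3,0): e_i^2 = 1, e_ie_j = -e_je_i for i != j.
Scalar part = u . v = 2*(-5) + 5*1 + (-1)*(-5)
= -10 + 5 + 5 = 0
e12 coeff = 2*1 - 5*(-5) = 2 - (-25) = 27
e13 coeff = 2*(-5) - (-1)*(-5) = -10 - 5 = -15
e23 coeff = 5*(-5) - (-1)*1 = -25 - (-1) = -24
uv = 0 + 27*e12 - 15*e13 - 24*e23


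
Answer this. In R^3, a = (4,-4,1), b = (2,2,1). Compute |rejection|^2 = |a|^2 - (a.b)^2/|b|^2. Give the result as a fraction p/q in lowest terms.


|a|^2 = 4^2 + (-4)^2 + 1^2 = 33
|b|^2 = 2^2 + 2^2 + 1^2 = 9
a . b = 4*2 + (-4)*2 + 1*1 = 1
(a.b)^2 = 1^2 = 1
|rej|^2 = 33 - 1/9
= (297 - 1)/9
= 296/9
In lowest terms: 296/9


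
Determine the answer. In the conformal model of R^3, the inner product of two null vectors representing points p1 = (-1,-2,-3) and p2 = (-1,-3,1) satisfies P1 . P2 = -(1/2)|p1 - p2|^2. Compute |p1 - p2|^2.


p1 - p2 = (0, 1, -4)
|p1 - p2|^2 = 0^2 + 1^2 + (-4)^2
= 0 + 1 + 16
= 17


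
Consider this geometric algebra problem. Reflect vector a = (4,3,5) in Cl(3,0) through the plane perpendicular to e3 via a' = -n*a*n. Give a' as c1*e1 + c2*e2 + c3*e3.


Reflection formula: a' = -n*a*n, with n = e3 (unit vector, n^2 = 1).
For reflection through hyperplane perp to e3:
The component along e3 flips sign, others stay.
a = (4, 3, 5)
a' = (4, 3, -5)
a' = 4*e1 + 3*e2 - 5*e3


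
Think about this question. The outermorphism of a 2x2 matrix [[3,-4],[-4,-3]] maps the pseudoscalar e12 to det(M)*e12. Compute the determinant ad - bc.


The outermorphism of a linear map f sends e1^e2 to f(e1)^f(e2).
f(e1) = 3*e1 - 4*e2
f(e2) = -4*e1 - 3*e2
f(e1) ^ f(e2) = (3*e1 - 4*e2) ^ (-4*e1 - 3*e2)
= 3*(-3)*e12 + (-4)*(-4)*e21
= (-9 - 16)*e12
= -25*e12
Coefficient = -25


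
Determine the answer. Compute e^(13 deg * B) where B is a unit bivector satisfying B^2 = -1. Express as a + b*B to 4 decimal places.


For a unit bivector B with B^2 = -1, the exponential series gives
e^(theta*B) = cos(theta) + sin(theta)*B (the GA analogue of Euler's formula).
theta = 13 degrees = 0.226893 rad
cos(13 deg) = 0.9744
sin(13 deg) = 0.2250
exp(theta*B) = 0.9744 + 0.2250*B


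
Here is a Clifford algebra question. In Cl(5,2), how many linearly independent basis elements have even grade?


Even subalgebra dimension = 2^(n-1)
n = 5 + 2 = 7
2^(7 - 1) = 2^6 = 64
Verification: sum of C(7,k) for even k = 1 + 21 + 35 + 7 = 64
Result = 64


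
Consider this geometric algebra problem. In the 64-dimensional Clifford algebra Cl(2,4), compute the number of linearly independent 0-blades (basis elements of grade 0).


Number of grade-k basis blades in Cl(p,q) with n = p + q is C(n, k).
n = 2 + 4 = 6
C(6, 0) = 6! / (0! * 6!)
= 720 / (1 * 720)
= 1


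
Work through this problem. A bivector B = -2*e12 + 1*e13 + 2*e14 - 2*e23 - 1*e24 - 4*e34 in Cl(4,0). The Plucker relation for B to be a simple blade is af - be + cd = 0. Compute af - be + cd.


Plucker relation: af - be + cd
a*f = (-2)*(-4) = 8
b*e = 1*(-1) = -1
c*d = 2*(-2) = -4
af - be + cd = 8 - (-1) + (-4)
= 5


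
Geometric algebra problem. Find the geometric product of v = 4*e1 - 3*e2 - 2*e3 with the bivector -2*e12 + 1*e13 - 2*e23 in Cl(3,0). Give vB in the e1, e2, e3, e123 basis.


vB has grade-1 (vector) and grade-3 (trivector) parts: vB = (v _| B) + (v ^ B).
Vector part <vB>_1:
  e1: -v2*b12 - v3*b13 = -(-3)*(-2) - (-2)*(1) = -4
  e2: v1*b12 - v3*b23 = (4)*(-2) - (-2)*(-2) = -12
  e3: v1*b13 + v2*b23 = (4)*(1) + (-3)*(-2) = 10
Trivector part <vB>_3:
  e123: v1*b23 - v2*b13 + v3*b12 = (4)*(-2) - (-3)*(1) + (-2)*(-2) = -1
vB = -4*e1 - 12*e2 + 10*e3 - 1*e123


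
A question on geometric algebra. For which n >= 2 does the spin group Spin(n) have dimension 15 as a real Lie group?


dim Spin(n) = dim so(n) = n(n-1)/2.
Solve n(n-1)/2 = 15, i.e. n^2 - n - 30 = 0.
Discriminant = 1 + 8*15 = 121
n = (1 + sqrt(121))/2 = (1 + 11)/2 = 6


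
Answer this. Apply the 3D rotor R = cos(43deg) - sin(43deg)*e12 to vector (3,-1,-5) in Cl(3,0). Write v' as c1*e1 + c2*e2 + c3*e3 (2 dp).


Rotor R = cos(43deg) - sin(43deg)*e12
Rotation angle theta = 2 * 43 = 86 degrees in the e12 plane (e1 -> e2).
The component perpendicular to the plane (e3) is invariant: v'_3 = v3 = -5.00
cos(86deg) = 0.0698, sin(86deg) = 0.9976
v'_1 = v1*cos(theta) - v2*sin(theta) = 3*0.0698 - (-1)*0.9976 = 1.21
v'_2 = v1*sin(theta) + v2*cos(theta) = 3*0.9976 + (-1)*0.0698 = 2.92
v' = 1.21*e1 + 2.92*e2 - 5.00*e3


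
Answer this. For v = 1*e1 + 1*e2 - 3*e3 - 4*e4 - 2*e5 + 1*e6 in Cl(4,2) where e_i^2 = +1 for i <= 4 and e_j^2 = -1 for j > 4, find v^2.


v^2 = sum of c_i^2 * e_i^2
Positive signature terms (e_i^2 = +1): 1^2 + 1^2 + (-3)^2 + (-4)^2 = 27
Negative signature terms (e_j^2 = -1): (-2)^2 + 1^2 = 5
v^2 = 27 - 5 = 22


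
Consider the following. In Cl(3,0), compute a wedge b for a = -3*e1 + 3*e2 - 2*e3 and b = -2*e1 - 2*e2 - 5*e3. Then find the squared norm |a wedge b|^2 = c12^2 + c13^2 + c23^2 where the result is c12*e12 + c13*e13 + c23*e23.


a wedge b = (a1*b2 - a2*b1)*e12 + (a1*b3 - a3*b1)*e13 + (a2*b3 - a3*b2)*e23
e12 coeff: (-3)*(-2) - 3*(-2) = 6 - (-6) = 12
e13 coeff: (-3)*(-5) - (-2)*(-2) = 15 - 4 = 11
e23 coeff: 3*(-5) - (-2)*(-2) = -15 - 4 = -19
|a wedge b|^2 = 12^2 + 11^2 + (-19)^2
= 144 + 121 + 361
= 626


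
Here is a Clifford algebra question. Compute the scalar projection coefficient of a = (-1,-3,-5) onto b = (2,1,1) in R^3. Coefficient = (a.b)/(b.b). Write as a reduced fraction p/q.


Projection coefficient = (a . b) / (b . b)
a . b = (-1)*2 + (-3)*1 + (-5)*1
= -2 + (-3) + (-5) = -10
b . b = 2^2 + 1^2 + 1^2
= 4 + 1 + 1 = 6
Coefficient = -10/6
In lowest terms: -5/3


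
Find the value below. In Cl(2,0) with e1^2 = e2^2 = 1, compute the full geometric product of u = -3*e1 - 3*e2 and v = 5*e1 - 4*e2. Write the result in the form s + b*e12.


Expand: (-3*e1 - 3*e2)(5*e1 - 4*e2)
= (-3)*5*e1e1 + (-3)*(-4)*e1e2 + (-3)*5*e2e1 + (-3)*(-4)*e2e2
Using e1^2 = e2^2 = 1, e2e1 = -e1e2:
Scalar part s = (-3)*5 + (-3)*(-4) = -15 + 12 = -3
Bivector part b = (-3)*(-4) - (-3)*5 = 12 - (-15) = 27
uv = -3 + 27*e12


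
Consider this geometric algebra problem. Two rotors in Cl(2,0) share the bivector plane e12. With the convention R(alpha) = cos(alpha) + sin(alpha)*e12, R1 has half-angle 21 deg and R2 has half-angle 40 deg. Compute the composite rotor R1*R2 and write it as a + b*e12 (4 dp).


Same-plane rotors commute and their half-angles add:
R1*R2 = cos(a1 + a2) + sin(a1 + a2)*e12.
a1 + a2 = 21 + 40 = 61 deg
cos(61 deg) = 0.4848
sin(61 deg) = 0.8746
R1*R2 = 0.4848 + 0.8746*e12


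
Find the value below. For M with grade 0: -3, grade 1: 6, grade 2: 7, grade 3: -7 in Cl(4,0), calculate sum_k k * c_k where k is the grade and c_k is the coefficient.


Grade-weighted sum = sum of grade_k * coefficient_k
0*(-3) = 0
1*6 = 6
2*7 = 14
3*(-7) = -21
Total = 0 + 6 + 14 + (-21) = -1


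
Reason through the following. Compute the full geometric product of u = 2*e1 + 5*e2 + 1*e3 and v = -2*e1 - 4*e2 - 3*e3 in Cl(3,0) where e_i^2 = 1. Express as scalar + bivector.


In Cl(3,0): e_i^2 = 1, e_ie_j = -e_je_i for i != j.
Scalar part = u . v = 2*(-2) + 5*(-4) + 1*(-3)
= -4 + (-20) + (-3) = -27
e12 coeff = 2*(-4) - 5*(-2) = -8 - (-10) = 2
e13 coeff = 2*(-3) - 1*(-2) = -6 - (-2) = -4
e23 coeff = 5*(-3) - 1*(-4) = -15 - (-4) = -11
uv = -27 + 2*e12 - 4*e13 - 11*e23


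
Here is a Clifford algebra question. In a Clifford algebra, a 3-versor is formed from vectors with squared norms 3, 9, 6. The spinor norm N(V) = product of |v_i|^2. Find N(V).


Spinor norm N(V) = |v1|^2 * |v2|^2 * ... * |v3|^2
= 3 * 9 * 6
Running product: 3, 27, 162
N(V) = 162


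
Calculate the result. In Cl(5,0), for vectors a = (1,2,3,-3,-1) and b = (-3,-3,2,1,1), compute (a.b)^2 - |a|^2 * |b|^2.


a . b = 1*(-3) + 2*(-3) + 3*2 + (-3)*1 + (-1)*1
= -3 + (-6) + 6 + (-3) + (-1) = -7
|a|^2 = 1^2 + 2^2 + 3^2 + (-3)^2 + (-1)^2 = 24
|b|^2 = (-3)^2 + (-3)^2 + 2^2 + 1^2 + 1^2 = 24
(a.b)^2 = (-7)^2 = 49
|a|^2 * |b|^2 = 24 * 24 = 576
Result = 49 - 576 = -527


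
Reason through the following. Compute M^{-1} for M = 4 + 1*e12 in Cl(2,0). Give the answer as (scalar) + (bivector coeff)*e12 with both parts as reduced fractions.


M = 4 + 1*e12, where e12^2 = -1.
Since M commutes with its reverse ~M = a - b*e12, M * ~M = a^2 - b^2*e12^2 = a^2 + b^2.
So M^{-1} = ~M / (a^2 + b^2) = (a - b*e12)/(a^2 + b^2).
a^2 + b^2 = 16 + 1 = 17
Scalar part = 4/17 = 4/17
Bivector coeff = -1/17 = -1/17
M^{-1} = 4/17 - 1/17*e12


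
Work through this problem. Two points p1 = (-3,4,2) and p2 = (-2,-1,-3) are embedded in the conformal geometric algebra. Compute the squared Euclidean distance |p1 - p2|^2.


p1 - p2 = (-1, 5, 5)
|p1 - p2|^2 = (-1)^2 + 5^2 + 5^2
= 1 + 25 + 25
= 51


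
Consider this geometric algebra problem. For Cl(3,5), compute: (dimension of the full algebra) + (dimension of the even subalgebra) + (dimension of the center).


n = 3 + 5 = 8
Total dim = 2^8 = 256
Even subalgebra dim = 2^7 = 128
n is even, so center dim = 1
Sum = 256 + 128 + 1 = 385


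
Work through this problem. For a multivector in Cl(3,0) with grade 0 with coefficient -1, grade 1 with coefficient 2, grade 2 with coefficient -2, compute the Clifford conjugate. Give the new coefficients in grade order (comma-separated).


Clifford conjugate sign for grade k: (-1)^(k(k+1)/2)
Grade 0: (-1)^(0*1/2) = (-1)^0 = 1, coeff -1 -> -1
Grade 1: (-1)^(1*2/2) = (-1)^1 = -1, coeff 2 -> -2
Grade 2: (-1)^(2*3/2) = (-1)^3 = -1, coeff -2 -> 2
Conjugated coefficients: -1, -2, 2


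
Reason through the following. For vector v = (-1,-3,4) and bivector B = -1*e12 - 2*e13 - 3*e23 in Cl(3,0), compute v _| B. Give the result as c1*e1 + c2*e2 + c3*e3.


Left contraction v _| B = <vB>_1 (grade-1 part of the geometric product vB).
Using e1_|e12 = e2, e2_|e12 = -e1, e1_|e13 = e3, e3_|e13 = -e1, e2_|e23 = e3, e3_|e23 = -e2:
e1 coeff: -v2*b12 - v3*b13 = -(-3)*(-1) - (4)*(-2) = 5
e2 coeff: v1*b12 - v3*b23 = (-1)*(-1) - (4)*(-3) = 13
e3 coeff: v1*b13 + v2*b23 = (-1)*(-2) + (-3)*(-3) = 11
v _| B = 5*e1 + 13*e2 + 11*e3


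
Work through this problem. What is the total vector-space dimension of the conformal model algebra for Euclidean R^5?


The conformal model of R^5 uses Cl(6,1): the 5 Euclidean generators plus two extra orthogonal generators e+ (e+^2 = +1) and e- (e-^2 = -1), from which the null vectors e0, einf are built.
Number of generators m = 5 + 2 = 7.
dim Cl(p,q) = 2^m = 2^7 = 128


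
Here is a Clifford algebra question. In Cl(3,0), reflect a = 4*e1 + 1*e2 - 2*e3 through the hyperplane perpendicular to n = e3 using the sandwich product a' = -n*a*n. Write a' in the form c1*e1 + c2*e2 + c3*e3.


Reflection formula: a' = -n*a*n, with n = e3 (unit vector, n^2 = 1).
For reflection through hyperplane perp to e3:
The component along e3 flips sign, others stay.
a = (4, 1, -2)
a' = (4, 1, 2)
a' = 4*e1 + 1*e2 + 2*e3


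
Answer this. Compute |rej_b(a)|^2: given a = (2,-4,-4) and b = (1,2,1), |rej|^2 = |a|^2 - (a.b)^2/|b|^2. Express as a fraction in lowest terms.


|a|^2 = 2^2 + (-4)^2 + (-4)^2 = 36
|b|^2 = 1^2 + 2^2 + 1^2 = 6
a . b = 2*1 + (-4)*2 + (-4)*1 = -10
(a.b)^2 = (-10)^2 = 100
|rej|^2 = 36 - 100/6
= (216 - 100)/6
= 116/6
In lowest terms: 58/3


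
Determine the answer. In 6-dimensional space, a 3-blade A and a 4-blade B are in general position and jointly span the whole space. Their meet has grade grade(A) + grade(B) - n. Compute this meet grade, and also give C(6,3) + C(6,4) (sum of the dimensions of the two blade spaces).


Meet grade = grade(A) + grade(B) - n
= 3 + 4 - 6 = 1
C(6,3) = 20
C(6,4) = 15
dim_A + dim_B = 20 + 15 = 35


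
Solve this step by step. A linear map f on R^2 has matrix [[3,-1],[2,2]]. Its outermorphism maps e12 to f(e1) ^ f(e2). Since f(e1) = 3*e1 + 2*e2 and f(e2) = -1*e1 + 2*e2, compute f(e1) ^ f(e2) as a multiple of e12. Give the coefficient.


The outermorphism of a linear map f sends e1^e2 to f(e1)^f(e2).
f(e1) = 3*e1 + 2*e2
f(e2) = -1*e1 + 2*e2
f(e1) ^ f(e2) = (3*e1 + 2*e2) ^ (-1*e1 + 2*e2)
= 3*2*e12 + 2*(-1)*e21
= (6 - (-2))*e12
= 8*e12
Coefficient = 8


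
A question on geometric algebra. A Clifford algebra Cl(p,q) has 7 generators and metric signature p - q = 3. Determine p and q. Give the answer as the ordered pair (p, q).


We need p + q = 7 and p - q = 3.
Adding: 2p = 7 + 3 = 10, so p = 5.
Then q = 7 - 5 = 2.
(p, q) = (5, 2)


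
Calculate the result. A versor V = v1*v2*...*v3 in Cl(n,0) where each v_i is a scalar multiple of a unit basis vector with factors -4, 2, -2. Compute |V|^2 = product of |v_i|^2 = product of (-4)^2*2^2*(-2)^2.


Each vector v_i has |v_i|^2 = s_i^2
Squared scales: (-4)^2 = 16, 2^2 = 4, (-2)^2 = 4
|V|^2 = 16 * 4 * 4
= 256


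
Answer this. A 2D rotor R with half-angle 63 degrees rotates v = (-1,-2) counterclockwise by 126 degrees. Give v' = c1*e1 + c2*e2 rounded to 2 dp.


Rotor R = cos(63deg) - sin(63deg)*e12
Rotation angle theta = 2 * 63 = 126 degrees
v' = R*v*~R rotates v by theta.
cos(126deg) = -0.5878, sin(126deg) = 0.8090
v'_1 = -1*cos(126deg) - (-2)*sin(126deg)
= -1*(-0.5878) - (-2)*0.8090
= 2.21
v'_2 = -1*sin(126deg) + (-2)*cos(126deg)
= -1*0.8090 + (-2)*(-0.5878)
= 0.37
v' = 2.21*e1 + 0.37*e2


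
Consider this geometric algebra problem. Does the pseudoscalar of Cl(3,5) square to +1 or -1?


The pseudoscalar I = e1...e_n (product of all n generators) of Cl(p,q) satisfies I^2 = (-1)^(q + n(n-1)/2).
p = 3, q = 5, n = p + q = 8
n(n-1)/2 = 8 * 7 / 2 = 28
Exponent = q + n(n-1)/2 = 5 + 28 = 33
I^2 = (-1)^33 = -1


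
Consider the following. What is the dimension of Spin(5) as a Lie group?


Spin(n) double-covers SO(n); both have Lie algebra so(n) of dimension n(n-1)/2.
n = 5
n(n-1) = 5 * 4 = 20
dim Spin(5) = 20/2 = 10


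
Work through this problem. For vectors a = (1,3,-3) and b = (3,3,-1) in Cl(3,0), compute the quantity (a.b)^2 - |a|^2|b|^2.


a . b = 1*3 + 3*3 + (-3)*(-1)
= 3 + 9 + 3 = 15
|a|^2 = 1^2 + 3^2 + (-3)^2 = 19
|b|^2 = 3^2 + 3^2 + (-1)^2 = 19
(a.b)^2 = 15^2 = 225
|a|^2 * |b|^2 = 19 * 19 = 361
Result = 225 - 361 = -136


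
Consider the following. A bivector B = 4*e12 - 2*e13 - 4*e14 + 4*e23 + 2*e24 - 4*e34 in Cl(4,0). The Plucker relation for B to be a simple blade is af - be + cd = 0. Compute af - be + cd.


Plucker relation: af - be + cd
a*f = 4*(-4) = -16
b*e = (-2)*2 = -4
c*d = (-4)*4 = -16
af - be + cd = -16 - (-4) + (-16)
= -28


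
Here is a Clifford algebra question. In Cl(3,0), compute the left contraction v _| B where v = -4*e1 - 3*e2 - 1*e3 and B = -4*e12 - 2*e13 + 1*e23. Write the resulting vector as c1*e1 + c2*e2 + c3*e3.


Left contraction v _| B = <vB>_1 (grade-1 part of the geometric product vB).
Using e1_|e12 = e2, e2_|e12 = -e1, e1_|e13 = e3, e3_|e13 = -e1, e2_|e23 = e3, e3_|e23 = -e2:
e1 coeff: -v2*b12 - v3*b13 = -(-3)*(-4) - (-1)*(-2) = -14
e2 coeff: v1*b12 - v3*b23 = (-4)*(-4) - (-1)*(1) = 17
e3 coeff: v1*b13 + v2*b23 = (-4)*(-2) + (-3)*(1) = 5
v _| B = -14*e1 + 17*e2 + 5*e3


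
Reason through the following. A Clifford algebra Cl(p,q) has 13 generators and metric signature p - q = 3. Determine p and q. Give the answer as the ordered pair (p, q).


We need p + q = 13 and p - q = 3.
Adding: 2p = 13 + 3 = 16, so p = 8.
Then q = 13 - 8 = 5.
(p, q) = (8, 5)


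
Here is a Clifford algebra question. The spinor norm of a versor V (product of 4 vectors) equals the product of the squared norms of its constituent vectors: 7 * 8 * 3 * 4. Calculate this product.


Spinor norm N(V) = |v1|^2 * |v2|^2 * ... * |v4|^2
= 7 * 8 * 3 * 4
Running product: 7, 56, 168, 672
N(V) = 672


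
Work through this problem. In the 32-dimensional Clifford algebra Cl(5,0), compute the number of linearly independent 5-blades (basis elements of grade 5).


Number of grade-k basis blades in Cl(p,q) with n = p + q is C(n, k).
n = 5 + 0 = 5
C(5, 5) = 5! / (5! * 0!)
= 120 / (120 * 1)
= 1


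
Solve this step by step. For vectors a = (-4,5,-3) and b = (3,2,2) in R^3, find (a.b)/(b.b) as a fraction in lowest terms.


Projection coefficient = (a . b) / (b . b)
a . b = (-4)*3 + 5*2 + (-3)*2
= -12 + 10 + (-6) = -8
b . b = 3^2 + 2^2 + 2^2
= 9 + 4 + 4 = 17
Coefficient = -8/17
In lowest terms: -8/17


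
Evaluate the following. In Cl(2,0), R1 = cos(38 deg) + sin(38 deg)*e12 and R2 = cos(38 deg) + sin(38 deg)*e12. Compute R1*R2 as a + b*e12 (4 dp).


Same-plane rotors commute and their half-angles add:
R1*R2 = cos(a1 + a2) + sin(a1 + a2)*e12.
a1 + a2 = 38 + 38 = 76 deg
cos(76 deg) = 0.2419
sin(76 deg) = 0.9703
R1*R2 = 0.2419 + 0.9703*e12


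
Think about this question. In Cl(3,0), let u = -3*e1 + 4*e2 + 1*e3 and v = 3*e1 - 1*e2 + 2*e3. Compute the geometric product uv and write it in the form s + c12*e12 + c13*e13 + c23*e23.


In Cl(3,0): e_i^2 = 1, e_ie_j = -e_je_i for i != j.
Scalar part = u . v = (-3)*3 + 4*(-1) + 1*2
= -9 + (-4) + 2 = -11
e12 coeff = (-3)*(-1) - 4*3 = 3 - 12 = -9
e13 coeff = (-3)*2 - 1*3 = -6 - 3 = -9
e23 coeff = 4*2 - 1*(-1) = 8 - (-1) = 9
uv = -11 - 9*e12 - 9*e13 + 9*e23


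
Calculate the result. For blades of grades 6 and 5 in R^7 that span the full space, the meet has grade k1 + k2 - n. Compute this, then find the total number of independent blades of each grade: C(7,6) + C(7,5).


Meet grade = grade(A) + grade(B) - n
= 6 + 5 - 7 = 4
C(7,6) = 7
C(7,5) = 21
dim_A + dim_B = 7 + 21 = 28


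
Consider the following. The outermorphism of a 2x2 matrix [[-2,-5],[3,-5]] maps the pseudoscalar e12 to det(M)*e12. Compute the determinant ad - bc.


The outermorphism of a linear map f sends e1^e2 to f(e1)^f(e2).
f(e1) = -2*e1 + 3*e2
f(e2) = -5*e1 - 5*e2
f(e1) ^ f(e2) = (-2*e1 + 3*e2) ^ (-5*e1 - 5*e2)
= (-2)*(-5)*e12 + 3*(-5)*e21
= (10 - (-15))*e12
= 25*e12
Coefficient = 25


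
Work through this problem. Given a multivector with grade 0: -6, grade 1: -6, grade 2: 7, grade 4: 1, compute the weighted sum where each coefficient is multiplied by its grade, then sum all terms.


Grade-weighted sum = sum of grade_k * coefficient_k
0*(-6) = 0
1*(-6) = -6
2*7 = 14
4*1 = 4
Total = 0 + (-6) + 14 + 4 = 12


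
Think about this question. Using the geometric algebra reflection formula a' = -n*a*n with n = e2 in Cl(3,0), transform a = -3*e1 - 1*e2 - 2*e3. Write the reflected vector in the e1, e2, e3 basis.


Reflection formula: a' = -n*a*n, with n = e2 (unit vector, n^2 = 1).
For reflection through hyperplane perp to e2:
The component along e2 flips sign, others stay.
a = (-3, -1, -2)
a' = (-3, 1, -2)
a' = -3*e1 + 1*e2 - 2*e3


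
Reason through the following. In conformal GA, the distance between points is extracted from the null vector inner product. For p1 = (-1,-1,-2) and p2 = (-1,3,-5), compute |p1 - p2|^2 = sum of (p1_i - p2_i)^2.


p1 - p2 = (0, -4, 3)
|p1 - p2|^2 = 0^2 + (-4)^2 + 3^2
= 0 + 16 + 9
= 25


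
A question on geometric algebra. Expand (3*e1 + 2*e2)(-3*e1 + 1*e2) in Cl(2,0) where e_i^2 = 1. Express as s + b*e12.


Expand: (3*e1 + 2*e2)(-3*e1 + 1*e2)
= 3*(-3)*e1e1 + 3*1*e1e2 + 2*(-3)*e2e1 + 2*1*e2e2
Using e1^2 = e2^2 = 1, e2e1 = -e1e2:
Scalar part s = 3*(-3) + 2*1 = -9 + 2 = -7
Bivector part b = 3*1 - 2*(-3) = 3 - (-6) = 9
uv = -7 + 9*e12


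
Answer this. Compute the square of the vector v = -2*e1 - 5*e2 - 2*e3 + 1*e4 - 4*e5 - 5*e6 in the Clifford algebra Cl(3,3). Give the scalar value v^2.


v^2 = sum of c_i^2 * e_i^2
Positive signature terms (e_i^2 = +1): (-2)^2 + (-5)^2 + (-2)^2 = 33
Negative signature terms (e_j^2 = -1): 1^2 + (-4)^2 + (-5)^2 = 42
v^2 = 33 - 42 = -9


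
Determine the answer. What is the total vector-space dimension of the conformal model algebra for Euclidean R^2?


The conformal model of R^2 uses Cl(3,1): the 2 Euclidean generators plus two extra orthogonal generators e+ (e+^2 = +1) and e- (e-^2 = -1), from which the null vectors e0, einf are built.
Number of generators m = 2 + 2 = 4.
dim Cl(p,q) = 2^m = 2^4 = 16


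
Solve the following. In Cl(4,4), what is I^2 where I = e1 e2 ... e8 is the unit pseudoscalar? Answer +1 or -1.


The pseudoscalar I = e1...e_n (product of all n generators) of Cl(p,q) satisfies I^2 = (-1)^(q + n(n-1)/2).
p = 4, q = 4, n = p + q = 8
n(n-1)/2 = 8 * 7 / 2 = 28
Exponent = q + n(n-1)/2 = 4 + 28 = 32
I^2 = (-1)^32 = +1


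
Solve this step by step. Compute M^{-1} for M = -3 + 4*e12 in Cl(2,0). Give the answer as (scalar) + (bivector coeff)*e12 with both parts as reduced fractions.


M = -3 + 4*e12, where e12^2 = -1.
Since M commutes with its reverse ~M = a - b*e12, M * ~M = a^2 - b^2*e12^2 = a^2 + b^2.
So M^{-1} = ~M / (a^2 + b^2) = (a - b*e12)/(a^2 + b^2).
a^2 + b^2 = 9 + 16 = 25
Scalar part = -3/25 = -3/25
Bivector coeff = -4/25 = -4/25
M^{-1} = -3/25 - 4/25*e12


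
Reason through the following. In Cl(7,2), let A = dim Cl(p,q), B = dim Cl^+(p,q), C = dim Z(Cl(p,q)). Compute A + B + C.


n = 7 + 2 = 9
Total dim = 2^9 = 512
Even subalgebra dim = 2^8 = 256
n is odd, so center dim = 2
Sum = 512 + 256 + 2 = 770


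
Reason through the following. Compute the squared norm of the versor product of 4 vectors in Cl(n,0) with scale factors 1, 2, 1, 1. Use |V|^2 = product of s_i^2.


Each vector v_i has |v_i|^2 = s_i^2
Squared scales: 1^2 = 1, 2^2 = 4, 1^2 = 1, 1^2 = 1
|V|^2 = 1 * 4 * 1 * 1
= 4


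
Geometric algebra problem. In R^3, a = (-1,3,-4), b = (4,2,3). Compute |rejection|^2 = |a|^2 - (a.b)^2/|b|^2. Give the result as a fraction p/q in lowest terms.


|a|^2 = (-1)^2 + 3^2 + (-4)^2 = 26
|b|^2 = 4^2 + 2^2 + 3^2 = 29
a . b = (-1)*4 + 3*2 + (-4)*3 = -10
(a.b)^2 = (-10)^2 = 100
|rej|^2 = 26 - 100/29
= (754 - 100)/29
= 654/29
In lowest terms: 654/29


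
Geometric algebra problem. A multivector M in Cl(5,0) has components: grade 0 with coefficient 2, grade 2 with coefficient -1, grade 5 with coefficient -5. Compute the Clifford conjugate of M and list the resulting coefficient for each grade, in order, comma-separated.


Clifford conjugate sign for grade k: (-1)^(k(k+1)/2)
Grade 0: (-1)^(0*1/2) = (-1)^0 = 1, coeff 2 -> 2
Grade 2: (-1)^(2*3/2) = (-1)^3 = -1, coeff -1 -> 1
Grade 5: (-1)^(5*6/2) = (-1)^15 = -1, coeff -5 -> 5
Conjugated coefficients: 2, 1, 5


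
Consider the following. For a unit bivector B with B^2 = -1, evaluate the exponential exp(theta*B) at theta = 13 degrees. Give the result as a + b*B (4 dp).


For a unit bivector B with B^2 = -1, the exponential series gives
e^(theta*B) = cos(theta) + sin(theta)*B (the GA analogue of Euler's formula).
theta = 13 degrees = 0.226893 rad
cos(13 deg) = 0.9744
sin(13 deg) = 0.2250
exp(theta*B) = 0.9744 + 0.2250*B


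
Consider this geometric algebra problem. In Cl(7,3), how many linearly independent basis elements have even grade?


Even subalgebra dimension = 2^(n-1)
n = 7 + 3 = 10
2^(10 - 1) = 2^9 = 512
Verification: sum of C(10,k) for even k = 1 + 45 + 210 + 210 + 45 + 1 = 512
Result = 512


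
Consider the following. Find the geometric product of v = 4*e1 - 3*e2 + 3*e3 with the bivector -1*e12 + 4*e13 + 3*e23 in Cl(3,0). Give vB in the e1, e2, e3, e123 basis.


vB has grade-1 (vector) and grade-3 (trivector) parts: vB = (v _| B) + (v ^ B).
Vector part <vB>_1:
  e1: -v2*b12 - v3*b13 = -(-3)*(-1) - (3)*(4) = -15
  e2: v1*b12 - v3*b23 = (4)*(-1) - (3)*(3) = -13
  e3: v1*b13 + v2*b23 = (4)*(4) + (-3)*(3) = 7
Trivector part <vB>_3:
  e123: v1*b23 - v2*b13 + v3*b12 = (4)*(3) - (-3)*(4) + (3)*(-1) = 21
vB = -15*e1 - 13*e2 + 7*e3 + 21*e123


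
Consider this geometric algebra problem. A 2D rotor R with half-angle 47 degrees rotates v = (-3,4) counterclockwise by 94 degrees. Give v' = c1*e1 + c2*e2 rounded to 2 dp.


Rotor R = cos(47deg) - sin(47deg)*e12
Rotation angle theta = 2 * 47 = 94 degrees
v' = R*v*~R rotates v by theta.
cos(94deg) = -0.0698, sin(94deg) = 0.9976
v'_1 = -3*cos(94deg) - 4*sin(94deg)
= -3*(-0.0698) - 4*0.9976
= -3.78
v'_2 = -3*sin(94deg) + 4*cos(94deg)
= -3*0.9976 + 4*(-0.0698)
= -3.27
v' = -3.78*e1 - 3.27*e2


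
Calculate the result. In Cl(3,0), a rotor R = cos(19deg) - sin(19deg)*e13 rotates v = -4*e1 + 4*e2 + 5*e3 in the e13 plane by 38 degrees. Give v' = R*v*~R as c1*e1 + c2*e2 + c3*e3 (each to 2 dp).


Rotor R = cos(19deg) - sin(19deg)*e13
Rotation angle theta = 2 * 19 = 38 degrees in the e13 plane (e1 -> e3).
The component perpendicular to the plane (e2) is invariant: v'_2 = v2 = 4.00
cos(38deg) = 0.7880, sin(38deg) = 0.6157
v'_1 = v1*cos(theta) - v3*sin(theta) = -4*0.7880 - 5*0.6157 = -6.23
v'_3 = v1*sin(theta) + v3*cos(theta) = -4*0.6157 + 5*0.7880 = 1.48
v' = -6.23*e1 + 4.00*e2 + 1.48*e3


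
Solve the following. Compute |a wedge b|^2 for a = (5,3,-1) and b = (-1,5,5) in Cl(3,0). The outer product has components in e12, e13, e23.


a wedge b = (a1*b2 - a2*b1)*e12 + (a1*b3 - a3*b1)*e13 + (a2*b3 - a3*b2)*e23
e12 coeff: 5*5 - 3*(-1) = 25 - (-3) = 28
e13 coeff: 5*5 - (-1)*(-1) = 25 - 1 = 24
e23 coeff: 3*5 - (-1)*5 = 15 - (-5) = 20
|a wedge b|^2 = 28^2 + 24^2 + 20^2
= 784 + 576 + 400
= 1760


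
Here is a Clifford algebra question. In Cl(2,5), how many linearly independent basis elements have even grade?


Even subalgebra dimension = 2^(n-1)
n = 2 + 5 = 7
2^(7 - 1) = 2^6 = 64
Verification: sum of C(7,k) for even k = 1 + 21 + 35 + 7 = 64
Result = 64


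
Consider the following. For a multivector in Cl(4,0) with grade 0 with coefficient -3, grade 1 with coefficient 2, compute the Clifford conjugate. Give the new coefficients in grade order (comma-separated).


Clifford conjugate sign for grade k: (-1)^(k(k+1)/2)
Grade 0: (-1)^(0*1/2) = (-1)^0 = 1, coeff -3 -> -3
Grade 1: (-1)^(1*2/2) = (-1)^1 = -1, coeff 2 -> -2
Conjugated coefficients: -3, -2


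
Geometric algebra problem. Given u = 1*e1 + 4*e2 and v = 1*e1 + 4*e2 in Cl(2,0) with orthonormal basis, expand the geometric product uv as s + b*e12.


Expand: (1*e1 + 4*e2)(1*e1 + 4*e2)
= 1*1*e1e1 + 1*4*e1e2 + 4*1*e2e1 + 4*4*e2e2
Using e1^2 = e2^2 = 1, e2e1 = -e1e2:
Scalar part s = 1*1 + 4*4 = 1 + 16 = 17
Bivector part b = 1*4 - 4*1 = 4 - 4 = 0
uv = 17 + 0*e12


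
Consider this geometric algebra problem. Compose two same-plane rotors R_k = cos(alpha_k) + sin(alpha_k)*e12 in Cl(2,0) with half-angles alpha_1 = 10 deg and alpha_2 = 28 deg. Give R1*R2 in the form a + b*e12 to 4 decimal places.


Same-plane rotors commute and their half-angles add:
R1*R2 = cos(a1 + a2) + sin(a1 + a2)*e12.
a1 + a2 = 10 + 28 = 38 deg
cos(38 deg) = 0.7880
sin(38 deg) = 0.6157
R1*R2 = 0.7880 + 0.6157*e12


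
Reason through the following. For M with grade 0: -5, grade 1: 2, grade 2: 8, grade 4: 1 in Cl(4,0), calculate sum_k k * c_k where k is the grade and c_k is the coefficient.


Grade-weighted sum = sum of grade_k * coefficient_k
0*(-5) = 0
1*2 = 2
2*8 = 16
4*1 = 4
Total = 0 + 2 + 16 + 4 = 22


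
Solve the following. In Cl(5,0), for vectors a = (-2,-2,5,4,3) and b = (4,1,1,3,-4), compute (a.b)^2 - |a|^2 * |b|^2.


a . b = (-2)*4 + (-2)*1 + 5*1 + 4*3 + 3*(-4)
= -8 + (-2) + 5 + 12 + (-12) = -5
|a|^2 = (-2)^2 + (-2)^2 + 5^2 + 4^2 + 3^2 = 58
|b|^2 = 4^2 + 1^2 + 1^2 + 3^2 + (-4)^2 = 43
(a.b)^2 = (-5)^2 = 25
|a|^2 * |b|^2 = 58 * 43 = 2494
Result = 25 - 2494 = -2469


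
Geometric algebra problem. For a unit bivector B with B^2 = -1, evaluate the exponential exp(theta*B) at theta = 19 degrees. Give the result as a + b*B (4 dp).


For a unit bivector B with B^2 = -1, the exponential series gives
e^(theta*B) = cos(theta) + sin(theta)*B (the GA analogue of Euler's formula).
theta = 19 degrees = 0.331613 rad
cos(19 deg) = 0.9455
sin(19 deg) = 0.3256
exp(theta*B) = 0.9455 + 0.3256*B


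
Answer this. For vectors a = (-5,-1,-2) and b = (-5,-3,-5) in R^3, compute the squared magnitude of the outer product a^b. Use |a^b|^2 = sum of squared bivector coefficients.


a wedge b = (a1*b2 - a2*b1)*e12 + (a1*b3 - a3*b1)*e13 + (a2*b3 - a3*b2)*e23
e12 coeff: (-5)*(-3) - (-1)*(-5) = 15 - 5 = 10
e13 coeff: (-5)*(-5) - (-2)*(-5) = 25 - 10 = 15
e23 coeff: (-1)*(-5) - (-2)*(-3) = 5 - 6 = -1
|a wedge b|^2 = 10^2 + 15^2 + (-1)^2
= 100 + 225 + 1
= 326


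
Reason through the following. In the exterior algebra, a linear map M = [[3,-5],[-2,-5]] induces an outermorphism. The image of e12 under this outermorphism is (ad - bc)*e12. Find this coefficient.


The outermorphism of a linear map f sends e1^e2 to f(e1)^f(e2).
f(e1) = 3*e1 - 2*e2
f(e2) = -5*e1 - 5*e2
f(e1) ^ f(e2) = (3*e1 - 2*e2) ^ (-5*e1 - 5*e2)
= 3*(-5)*e12 + (-2)*(-5)*e21
= (-15 - 10)*e12
= -25*e12
Coefficient = -25


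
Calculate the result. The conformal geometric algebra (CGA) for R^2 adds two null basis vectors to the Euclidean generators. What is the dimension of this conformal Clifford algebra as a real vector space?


The conformal model of R^2 uses Cl(3,1): the 2 Euclidean generators plus two extra orthogonal generators e+ (e+^2 = +1) and e- (e-^2 = -1), from which the null vectors e0, einf are built.
Number of generators m = 2 + 2 = 4.
dim Cl(p,q) = 2^m = 2^4 = 16


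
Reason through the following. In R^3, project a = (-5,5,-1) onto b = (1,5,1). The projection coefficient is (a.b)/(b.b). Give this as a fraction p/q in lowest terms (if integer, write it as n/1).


Projection coefficient = (a . b) / (b . b)
a . b = (-5)*1 + 5*5 + (-1)*1
= -5 + 25 + (-1) = 19
b . b = 1^2 + 5^2 + 1^2
= 1 + 25 + 1 = 27
Coefficient = 19/27
In lowest terms: 19/27


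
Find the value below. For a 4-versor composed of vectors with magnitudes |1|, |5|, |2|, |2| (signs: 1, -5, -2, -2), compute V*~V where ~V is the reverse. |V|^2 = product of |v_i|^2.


Each vector v_i has |v_i|^2 = s_i^2
Squared scales: 1^2 = 1, (-5)^2 = 25, (-2)^2 = 4, (-2)^2 = 4
|V|^2 = 1 * 25 * 4 * 4
= 400


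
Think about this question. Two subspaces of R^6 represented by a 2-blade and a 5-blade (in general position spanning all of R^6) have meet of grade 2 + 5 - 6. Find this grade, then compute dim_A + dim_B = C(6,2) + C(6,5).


Meet grade = grade(A) + grade(B) - n
= 2 + 5 - 6 = 1
C(6,2) = 15
C(6,5) = 6
dim_A + dim_B = 15 + 6 = 21


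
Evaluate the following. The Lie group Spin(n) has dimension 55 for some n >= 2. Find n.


dim Spin(n) = dim so(n) = n(n-1)/2.
Solve n(n-1)/2 = 55, i.e. n^2 - n - 110 = 0.
Discriminant = 1 + 8*55 = 441
n = (1 + sqrt(441))/2 = (1 + 21)/2 = 11


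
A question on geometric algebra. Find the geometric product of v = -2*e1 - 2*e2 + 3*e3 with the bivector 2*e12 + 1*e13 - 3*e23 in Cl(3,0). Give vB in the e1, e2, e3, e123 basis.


vB has grade-1 (vector) and grade-3 (trivector) parts: vB = (v _| B) + (v ^ B).
Vector part <vB>_1:
  e1: -v2*b12 - v3*b13 = -(-2)*(2) - (3)*(1) = 1
  e2: v1*b12 - v3*b23 = (-2)*(2) - (3)*(-3) = 5
  e3: v1*b13 + v2*b23 = (-2)*(1) + (-2)*(-3) = 4
Trivector part <vB>_3:
  e123: v1*b23 - v2*b13 + v3*b12 = (-2)*(-3) - (-2)*(1) + (3)*(2) = 14
vB = 1*e1 + 5*e2 + 4*e3 + 14*e123


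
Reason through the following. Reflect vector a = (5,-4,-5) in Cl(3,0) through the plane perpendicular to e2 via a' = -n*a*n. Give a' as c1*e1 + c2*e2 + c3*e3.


Reflection formula: a' = -n*a*n, with n = e2 (unit vector, n^2 = 1).
For reflection through hyperplane perp to e2:
The component along e2 flips sign, others stay.
a = (5, -4, -5)
a' = (5, 4, -5)
a' = 5*e1 + 4*e2 - 5*e3


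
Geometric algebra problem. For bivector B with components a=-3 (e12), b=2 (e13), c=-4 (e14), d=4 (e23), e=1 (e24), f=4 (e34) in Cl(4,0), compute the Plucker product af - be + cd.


Plucker relation: af - be + cd
a*f = (-3)*4 = -12
b*e = 2*1 = 2
c*d = (-4)*4 = -16
af - be + cd = -12 - 2 + (-16)
= -30


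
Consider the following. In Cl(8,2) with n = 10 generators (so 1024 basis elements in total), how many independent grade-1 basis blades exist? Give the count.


Number of grade-k basis blades in Cl(p,q) with n = p + q is C(n, k).
n = 8 + 2 = 10
C(10, 1) = 10! / (1! * 9!)
= 3628800 / (1 * 362880)
= 10


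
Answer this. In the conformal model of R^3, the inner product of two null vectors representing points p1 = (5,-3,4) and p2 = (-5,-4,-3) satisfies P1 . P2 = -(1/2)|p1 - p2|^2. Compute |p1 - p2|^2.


p1 - p2 = (10, 1, 7)
|p1 - p2|^2 = 10^2 + 1^2 + 7^2
= 100 + 1 + 49
= 150


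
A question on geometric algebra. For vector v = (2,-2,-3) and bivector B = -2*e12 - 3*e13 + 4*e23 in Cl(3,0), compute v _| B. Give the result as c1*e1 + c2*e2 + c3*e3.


Left contraction v _| B = <vB>_1 (grade-1 part of the geometric product vB).
Using e1_|e12 = e2, e2_|e12 = -e1, e1_|e13 = e3, e3_|e13 = -e1, e2_|e23 = e3, e3_|e23 = -e2:
e1 coeff: -v2*b12 - v3*b13 = -(-2)*(-2) - (-3)*(-3) = -13
e2 coeff: v1*b12 - v3*b23 = (2)*(-2) - (-3)*(4) = 8
e3 coeff: v1*b13 + v2*b23 = (2)*(-3) + (-2)*(4) = -14
v _| B = -13*e1 + 8*e2 - 14*e3


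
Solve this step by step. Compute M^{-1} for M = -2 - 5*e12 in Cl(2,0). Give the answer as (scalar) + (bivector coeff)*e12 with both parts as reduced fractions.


M = -2 - 5*e12, where e12^2 = -1.
Since M commutes with its reverse ~M = a - b*e12, M * ~M = a^2 - b^2*e12^2 = a^2 + b^2.
So M^{-1} = ~M / (a^2 + b^2) = (a - b*e12)/(a^2 + b^2).
a^2 + b^2 = 4 + 25 = 29
Scalar part = -2/29 = -2/29
Bivector coeff = 5/29 = 5/29
M^{-1} = -2/29 + 5/29*e12


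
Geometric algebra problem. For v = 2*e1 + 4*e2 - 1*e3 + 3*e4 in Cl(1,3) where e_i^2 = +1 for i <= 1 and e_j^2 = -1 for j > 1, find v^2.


v^2 = sum of c_i^2 * e_i^2
Positive signature terms (e_i^2 = +1): 2^2 = 4
Negative signature terms (e_j^2 = -1): 4^2 + (-1)^2 + 3^2 = 26
v^2 = 4 - 26 = -22


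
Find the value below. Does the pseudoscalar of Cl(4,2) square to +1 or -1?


The pseudoscalar I = e1...e_n (product of all n generators) of Cl(p,q) satisfies I^2 = (-1)^(q + n(n-1)/2).
p = 4, q = 2, n = p + q = 6
n(n-1)/2 = 6 * 5 / 2 = 15
Exponent = q + n(n-1)/2 = 2 + 15 = 17
I^2 = (-1)^17 = -1


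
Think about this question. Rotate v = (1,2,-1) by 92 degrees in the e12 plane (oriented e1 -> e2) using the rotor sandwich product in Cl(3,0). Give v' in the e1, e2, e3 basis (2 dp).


Rotor R = cos(46deg) - sin(46deg)*e12
Rotation angle theta = 2 * 46 = 92 degrees in the e12 plane (e1 -> e2).
The component perpendicular to the plane (e3) is invariant: v'_3 = v3 = -1.00
cos(92deg) = -0.0349, sin(92deg) = 0.9994
v'_1 = v1*cos(theta) - v2*sin(theta) = 1*(-0.0349) - 2*0.9994 = -2.03
v'_2 = v1*sin(theta) + v2*cos(theta) = 1*0.9994 + 2*(-0.0349) = 0.93
v' = -2.03*e1 + 0.93*e2 - 1.00*e3


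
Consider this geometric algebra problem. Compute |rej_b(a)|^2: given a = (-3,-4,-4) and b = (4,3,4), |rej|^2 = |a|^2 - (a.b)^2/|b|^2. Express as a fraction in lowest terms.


|a|^2 = (-3)^2 + (-4)^2 + (-4)^2 = 41
|b|^2 = 4^2 + 3^2 + 4^2 = 41
a . b = (-3)*4 + (-4)*3 + (-4)*4 = -40
(a.b)^2 = (-40)^2 = 1600
|rej|^2 = 41 - 1600/41
= (1681 - 1600)/41
= 81/41
In lowest terms: 81/41


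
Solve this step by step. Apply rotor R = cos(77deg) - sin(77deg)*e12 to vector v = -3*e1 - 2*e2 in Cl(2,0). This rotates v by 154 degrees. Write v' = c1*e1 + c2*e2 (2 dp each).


Rotor R = cos(77deg) - sin(77deg)*e12
Rotation angle theta = 2 * 77 = 154 degrees
v' = R*v*~R rotates v by theta.
cos(154deg) = -0.8988, sin(154deg) = 0.4384
v'_1 = -3*cos(154deg) - (-2)*sin(154deg)
= -3*(-0.8988) - (-2)*0.4384
= 3.57
v'_2 = -3*sin(154deg) + (-2)*cos(154deg)
= -3*0.4384 + (-2)*(-0.8988)
= 0.48
v' = 3.57*e1 + 0.48*e2


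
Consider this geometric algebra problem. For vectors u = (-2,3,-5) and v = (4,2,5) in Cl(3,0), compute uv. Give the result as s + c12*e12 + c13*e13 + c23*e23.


In Cl(3,0): e_i^2 = 1, e_ie_j = -e_je_i for i != j.
Scalar part = u . v = (-2)*4 + 3*2 + (-5)*5
= -8 + 6 + (-25) = -27
e12 coeff = (-2)*2 - 3*4 = -4 - 12 = -16
e13 coeff = (-2)*5 - (-5)*4 = -10 - (-20) = 10
e23 coeff = 3*5 - (-5)*2 = 15 - (-10) = 25
uv = -27 - 16*e12 + 10*e13 + 25*e23


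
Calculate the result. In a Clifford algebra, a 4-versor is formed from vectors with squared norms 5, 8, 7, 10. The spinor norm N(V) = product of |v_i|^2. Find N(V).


Spinor norm N(V) = |v1|^2 * |v2|^2 * ... * |v4|^2
= 5 * 8 * 7 * 10
Running product: 5, 40, 280, 2800
N(V) = 2800


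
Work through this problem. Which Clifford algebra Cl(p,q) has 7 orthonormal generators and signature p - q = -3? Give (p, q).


We need p + q = 7 and p - q = -3.
Adding: 2p = 7 + (-3) = 4, so p = 2.
Then q = 7 - 2 = 5.
(p, q) = (2, 5)


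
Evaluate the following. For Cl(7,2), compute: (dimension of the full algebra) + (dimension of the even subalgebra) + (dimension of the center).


n = 7 + 2 = 9
Total dim = 2^9 = 512
Even subalgebra dim = 2^8 = 256
n is odd, so center dim = 2
Sum = 512 + 256 + 2 = 770
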